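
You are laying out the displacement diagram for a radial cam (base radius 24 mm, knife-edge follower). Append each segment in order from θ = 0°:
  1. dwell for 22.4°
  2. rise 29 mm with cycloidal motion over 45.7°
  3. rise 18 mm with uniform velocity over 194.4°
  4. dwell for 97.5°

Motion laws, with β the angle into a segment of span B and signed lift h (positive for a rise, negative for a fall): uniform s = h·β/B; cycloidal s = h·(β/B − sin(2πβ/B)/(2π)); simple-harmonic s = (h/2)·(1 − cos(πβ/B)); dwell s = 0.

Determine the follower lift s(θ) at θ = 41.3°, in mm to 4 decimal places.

seg 1 [0°–22.4°] dwell: s stays 0.0000
seg 2 [22.4°–68.1°] cycloidal, h=29: θ=41.3° here. β=18.9, B=45.7. 29·(0.4136 − sin(2π·0.4136)/(2π)) = 9.6083 → s = 9.6083

9.6083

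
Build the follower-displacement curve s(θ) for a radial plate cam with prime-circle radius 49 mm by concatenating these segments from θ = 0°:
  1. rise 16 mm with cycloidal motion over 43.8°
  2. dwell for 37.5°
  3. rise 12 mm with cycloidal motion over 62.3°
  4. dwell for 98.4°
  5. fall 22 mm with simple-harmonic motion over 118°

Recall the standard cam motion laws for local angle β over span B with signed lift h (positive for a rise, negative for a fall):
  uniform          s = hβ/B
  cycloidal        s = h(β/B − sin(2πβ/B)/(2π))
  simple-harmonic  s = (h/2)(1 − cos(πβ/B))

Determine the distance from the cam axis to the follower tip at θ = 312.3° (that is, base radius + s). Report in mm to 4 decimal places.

seg 1 [0°–43.8°] cycloidal, h=16: full span → s += 16 → s = 16.0000
seg 2 [43.8°–81.3°] dwell: s stays 16.0000
seg 3 [81.3°–143.6°] cycloidal, h=12: full span → s += 12 → s = 28.0000
seg 4 [143.6°–242°] dwell: s stays 28.0000
seg 5 [242°–360°] simple-harmonic, h=-22: θ=312.3° here. β=70.3, B=118. -22/2·(1 − cos(π·0.5958)) = -14.2596 → s = 13.7404
radial distance = base radius + s = 49 + 13.7404 = 62.7404

62.7404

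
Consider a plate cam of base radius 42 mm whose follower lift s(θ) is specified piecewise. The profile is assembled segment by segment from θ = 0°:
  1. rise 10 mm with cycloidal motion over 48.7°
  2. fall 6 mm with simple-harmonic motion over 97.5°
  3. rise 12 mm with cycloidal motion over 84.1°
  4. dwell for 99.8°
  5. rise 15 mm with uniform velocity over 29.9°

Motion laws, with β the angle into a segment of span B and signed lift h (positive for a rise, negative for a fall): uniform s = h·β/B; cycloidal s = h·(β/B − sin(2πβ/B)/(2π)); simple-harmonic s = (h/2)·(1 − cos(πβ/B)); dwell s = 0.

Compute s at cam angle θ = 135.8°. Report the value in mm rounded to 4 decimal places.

seg 1 [0°–48.7°] cycloidal, h=10: full span → s += 10 → s = 10.0000
seg 2 [48.7°–146.2°] simple-harmonic, h=-6: θ=135.8° here. β=87.1, B=97.5. -6/2·(1 − cos(π·0.8933)) = -5.8331 → s = 4.1669

4.1669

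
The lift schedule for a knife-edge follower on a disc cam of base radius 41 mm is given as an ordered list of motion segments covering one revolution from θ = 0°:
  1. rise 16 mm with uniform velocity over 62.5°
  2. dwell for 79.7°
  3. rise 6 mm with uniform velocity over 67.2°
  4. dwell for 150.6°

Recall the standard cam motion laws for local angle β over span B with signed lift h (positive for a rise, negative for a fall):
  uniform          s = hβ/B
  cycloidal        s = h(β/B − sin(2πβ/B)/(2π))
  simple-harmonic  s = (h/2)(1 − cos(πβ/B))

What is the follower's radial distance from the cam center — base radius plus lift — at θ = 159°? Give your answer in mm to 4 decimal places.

seg 1 [0°–62.5°] uniform, h=16: full span → s += 16 → s = 16.0000
seg 2 [62.5°–142.2°] dwell: s stays 16.0000
seg 3 [142.2°–209.4°] uniform, h=6: θ=159° here. β=16.8, B=67.2. 6·16.8/67.2 = 1.5000 → s = 17.5000
radial distance = base radius + s = 41 + 17.5000 = 58.5000

58.5000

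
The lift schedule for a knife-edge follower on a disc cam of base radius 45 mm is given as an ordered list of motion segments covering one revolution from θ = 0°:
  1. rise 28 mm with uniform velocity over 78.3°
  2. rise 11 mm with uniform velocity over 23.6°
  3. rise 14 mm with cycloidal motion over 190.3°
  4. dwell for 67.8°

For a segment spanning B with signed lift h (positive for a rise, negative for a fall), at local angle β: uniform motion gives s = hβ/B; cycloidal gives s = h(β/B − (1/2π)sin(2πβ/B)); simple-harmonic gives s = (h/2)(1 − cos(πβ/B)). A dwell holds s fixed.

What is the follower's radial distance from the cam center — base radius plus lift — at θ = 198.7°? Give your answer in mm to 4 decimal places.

seg 1 [0°–78.3°] uniform, h=28: full span → s += 28 → s = 28.0000
seg 2 [78.3°–101.9°] uniform, h=11: full span → s += 11 → s = 39.0000
seg 3 [101.9°–292.2°] cycloidal, h=14: θ=198.7° here. β=96.8, B=190.3. 14·(0.5087 − sin(2π·0.5087)/(2π)) = 7.2427 → s = 46.2427
radial distance = base radius + s = 45 + 46.2427 = 91.2427

91.2427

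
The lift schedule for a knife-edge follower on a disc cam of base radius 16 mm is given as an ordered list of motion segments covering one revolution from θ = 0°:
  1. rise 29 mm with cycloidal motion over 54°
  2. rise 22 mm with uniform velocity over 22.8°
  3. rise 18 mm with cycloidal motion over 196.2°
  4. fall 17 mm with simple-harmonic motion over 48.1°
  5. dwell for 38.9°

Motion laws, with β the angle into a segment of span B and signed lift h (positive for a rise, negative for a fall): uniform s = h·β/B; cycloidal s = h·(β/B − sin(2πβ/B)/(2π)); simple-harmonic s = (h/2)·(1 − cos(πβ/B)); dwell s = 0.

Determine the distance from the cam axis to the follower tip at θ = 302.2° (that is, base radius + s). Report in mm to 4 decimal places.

seg 1 [0°–54°] cycloidal, h=29: full span → s += 29 → s = 29.0000
seg 2 [54°–76.8°] uniform, h=22: full span → s += 22 → s = 51.0000
seg 3 [76.8°–273°] cycloidal, h=18: full span → s += 18 → s = 69.0000
seg 4 [273°–321.1°] simple-harmonic, h=-17: θ=302.2° here. β=29.2, B=48.1. -17/2·(1 − cos(π·0.6071)) = -11.3055 → s = 57.6945
radial distance = base radius + s = 16 + 57.6945 = 73.6945

73.6945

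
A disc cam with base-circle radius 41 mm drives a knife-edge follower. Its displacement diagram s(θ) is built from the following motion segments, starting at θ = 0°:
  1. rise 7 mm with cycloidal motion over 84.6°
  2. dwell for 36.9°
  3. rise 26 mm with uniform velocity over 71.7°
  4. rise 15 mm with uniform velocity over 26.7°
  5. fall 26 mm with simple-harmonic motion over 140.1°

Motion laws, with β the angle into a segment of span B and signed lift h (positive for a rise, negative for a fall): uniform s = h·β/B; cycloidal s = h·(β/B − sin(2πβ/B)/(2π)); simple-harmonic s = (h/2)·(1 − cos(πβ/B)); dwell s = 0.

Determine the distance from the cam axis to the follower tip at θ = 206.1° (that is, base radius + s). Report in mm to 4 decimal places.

seg 1 [0°–84.6°] cycloidal, h=7: full span → s += 7 → s = 7.0000
seg 2 [84.6°–121.5°] dwell: s stays 7.0000
seg 3 [121.5°–193.2°] uniform, h=26: full span → s += 26 → s = 33.0000
seg 4 [193.2°–219.9°] uniform, h=15: θ=206.1° here. β=12.9, B=26.7. 15·12.9/26.7 = 7.2472 → s = 40.2472
radial distance = base radius + s = 41 + 40.2472 = 81.2472

81.2472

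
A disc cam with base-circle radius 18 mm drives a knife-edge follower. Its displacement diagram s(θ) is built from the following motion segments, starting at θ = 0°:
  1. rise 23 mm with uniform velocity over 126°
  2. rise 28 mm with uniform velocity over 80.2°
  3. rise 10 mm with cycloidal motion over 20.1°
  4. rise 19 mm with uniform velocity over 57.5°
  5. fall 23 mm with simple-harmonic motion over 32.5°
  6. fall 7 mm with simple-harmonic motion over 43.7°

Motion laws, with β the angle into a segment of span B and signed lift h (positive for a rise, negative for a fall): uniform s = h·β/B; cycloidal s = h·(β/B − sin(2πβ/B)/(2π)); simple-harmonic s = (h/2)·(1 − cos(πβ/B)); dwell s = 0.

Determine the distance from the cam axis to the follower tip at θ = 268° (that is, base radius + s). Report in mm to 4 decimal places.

seg 1 [0°–126°] uniform, h=23: full span → s += 23 → s = 23.0000
seg 2 [126°–206.2°] uniform, h=28: full span → s += 28 → s = 51.0000
seg 3 [206.2°–226.3°] cycloidal, h=10: full span → s += 10 → s = 61.0000
seg 4 [226.3°–283.8°] uniform, h=19: θ=268° here. β=41.7, B=57.5. 19·41.7/57.5 = 13.7791 → s = 74.7791
radial distance = base radius + s = 18 + 74.7791 = 92.7791

92.7791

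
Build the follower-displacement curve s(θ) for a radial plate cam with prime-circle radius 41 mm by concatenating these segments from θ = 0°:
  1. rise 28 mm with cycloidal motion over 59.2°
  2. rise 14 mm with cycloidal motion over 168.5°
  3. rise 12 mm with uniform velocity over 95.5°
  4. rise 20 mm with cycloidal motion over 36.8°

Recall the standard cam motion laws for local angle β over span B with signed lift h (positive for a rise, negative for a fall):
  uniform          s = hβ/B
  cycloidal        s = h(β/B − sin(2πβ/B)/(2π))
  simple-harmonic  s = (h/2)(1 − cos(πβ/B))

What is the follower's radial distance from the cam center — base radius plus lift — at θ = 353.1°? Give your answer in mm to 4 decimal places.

seg 1 [0°–59.2°] cycloidal, h=28: full span → s += 28 → s = 28.0000
seg 2 [59.2°–227.7°] cycloidal, h=14: full span → s += 14 → s = 42.0000
seg 3 [227.7°–323.2°] uniform, h=12: full span → s += 12 → s = 54.0000
seg 4 [323.2°–360°] cycloidal, h=20: θ=353.1° here. β=29.9, B=36.8. 20·(0.8125 − sin(2π·0.8125)/(2π)) = 19.1908 → s = 73.1908
radial distance = base radius + s = 41 + 73.1908 = 114.1908

114.1908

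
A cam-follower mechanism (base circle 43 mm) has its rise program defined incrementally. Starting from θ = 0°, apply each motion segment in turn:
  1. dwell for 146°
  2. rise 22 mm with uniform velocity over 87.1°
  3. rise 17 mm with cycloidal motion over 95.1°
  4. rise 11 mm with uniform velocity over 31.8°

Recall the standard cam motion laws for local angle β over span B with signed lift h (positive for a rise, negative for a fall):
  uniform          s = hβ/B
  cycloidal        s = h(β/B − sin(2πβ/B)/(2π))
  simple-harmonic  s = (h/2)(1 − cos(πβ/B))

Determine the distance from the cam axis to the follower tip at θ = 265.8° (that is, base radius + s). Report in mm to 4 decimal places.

seg 1 [0°–146°] dwell: s stays 0.0000
seg 2 [146°–233.1°] uniform, h=22: full span → s += 22 → s = 22.0000
seg 3 [233.1°–328.2°] cycloidal, h=17: θ=265.8° here. β=32.7, B=95.1. 17·(0.3438 − sin(2π·0.3438)/(2π)) = 3.5967 → s = 25.5967
radial distance = base radius + s = 43 + 25.5967 = 68.5967

68.5967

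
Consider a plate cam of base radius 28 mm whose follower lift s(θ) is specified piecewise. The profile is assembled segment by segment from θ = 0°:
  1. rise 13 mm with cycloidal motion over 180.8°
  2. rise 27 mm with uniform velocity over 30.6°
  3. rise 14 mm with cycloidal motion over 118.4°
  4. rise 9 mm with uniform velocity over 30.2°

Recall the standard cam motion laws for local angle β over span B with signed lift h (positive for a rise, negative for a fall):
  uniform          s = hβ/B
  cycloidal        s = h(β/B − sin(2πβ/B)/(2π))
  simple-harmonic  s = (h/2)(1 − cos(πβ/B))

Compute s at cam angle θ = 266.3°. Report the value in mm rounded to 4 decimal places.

seg 1 [0°–180.8°] cycloidal, h=13: full span → s += 13 → s = 13.0000
seg 2 [180.8°–211.4°] uniform, h=27: full span → s += 27 → s = 40.0000
seg 3 [211.4°–329.8°] cycloidal, h=14: θ=266.3° here. β=54.9, B=118.4. 14·(0.4637 − sin(2π·0.4637)/(2π)) = 5.9875 → s = 45.9875

45.9875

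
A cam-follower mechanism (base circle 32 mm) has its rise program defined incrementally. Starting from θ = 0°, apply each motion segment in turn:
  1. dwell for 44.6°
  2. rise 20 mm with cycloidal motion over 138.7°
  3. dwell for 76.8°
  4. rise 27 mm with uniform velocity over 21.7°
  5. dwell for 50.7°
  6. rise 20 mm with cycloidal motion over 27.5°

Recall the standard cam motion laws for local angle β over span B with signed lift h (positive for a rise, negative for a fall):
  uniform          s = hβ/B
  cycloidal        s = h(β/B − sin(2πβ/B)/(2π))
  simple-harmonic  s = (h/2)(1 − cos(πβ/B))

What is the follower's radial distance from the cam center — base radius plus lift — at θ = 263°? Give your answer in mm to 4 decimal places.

seg 1 [0°–44.6°] dwell: s stays 0.0000
seg 2 [44.6°–183.3°] cycloidal, h=20: full span → s += 20 → s = 20.0000
seg 3 [183.3°–260.1°] dwell: s stays 20.0000
seg 4 [260.1°–281.8°] uniform, h=27: θ=263° here. β=2.9, B=21.7. 27·2.9/21.7 = 3.6083 → s = 23.6083
radial distance = base radius + s = 32 + 23.6083 = 55.6083

55.6083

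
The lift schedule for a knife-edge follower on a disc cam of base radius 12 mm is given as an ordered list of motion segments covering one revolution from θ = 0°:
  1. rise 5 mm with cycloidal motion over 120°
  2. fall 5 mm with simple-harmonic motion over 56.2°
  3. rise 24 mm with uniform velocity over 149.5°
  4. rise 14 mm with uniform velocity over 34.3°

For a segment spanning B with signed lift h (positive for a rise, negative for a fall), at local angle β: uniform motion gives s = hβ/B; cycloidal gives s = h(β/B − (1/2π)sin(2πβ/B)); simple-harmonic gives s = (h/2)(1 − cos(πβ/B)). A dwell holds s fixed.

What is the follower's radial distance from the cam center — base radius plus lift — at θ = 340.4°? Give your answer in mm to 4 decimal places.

seg 1 [0°–120°] cycloidal, h=5: full span → s += 5 → s = 5.0000
seg 2 [120°–176.2°] simple-harmonic, h=-5: full span → s += -5 → s = 0.0000
seg 3 [176.2°–325.7°] uniform, h=24: full span → s += 24 → s = 24.0000
seg 4 [325.7°–360°] uniform, h=14: θ=340.4° here. β=14.7, B=34.3. 14·14.7/34.3 = 6.0000 → s = 30.0000
radial distance = base radius + s = 12 + 30.0000 = 42.0000

42.0000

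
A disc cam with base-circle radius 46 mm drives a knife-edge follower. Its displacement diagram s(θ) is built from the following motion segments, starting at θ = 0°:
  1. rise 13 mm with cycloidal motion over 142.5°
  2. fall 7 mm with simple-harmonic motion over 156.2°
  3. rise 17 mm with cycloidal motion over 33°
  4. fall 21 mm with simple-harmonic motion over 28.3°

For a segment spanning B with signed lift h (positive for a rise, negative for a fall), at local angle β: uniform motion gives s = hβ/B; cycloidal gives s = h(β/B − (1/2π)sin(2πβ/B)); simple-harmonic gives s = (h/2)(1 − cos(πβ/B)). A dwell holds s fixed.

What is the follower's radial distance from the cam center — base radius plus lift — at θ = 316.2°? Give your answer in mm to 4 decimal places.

seg 1 [0°–142.5°] cycloidal, h=13: full span → s += 13 → s = 13.0000
seg 2 [142.5°–298.7°] simple-harmonic, h=-7: full span → s += -7 → s = 6.0000
seg 3 [298.7°–331.7°] cycloidal, h=17: θ=316.2° here. β=17.5, B=33. 17·(0.5303 − sin(2π·0.5303)/(2π)) = 9.5272 → s = 15.5272
radial distance = base radius + s = 46 + 15.5272 = 61.5272

61.5272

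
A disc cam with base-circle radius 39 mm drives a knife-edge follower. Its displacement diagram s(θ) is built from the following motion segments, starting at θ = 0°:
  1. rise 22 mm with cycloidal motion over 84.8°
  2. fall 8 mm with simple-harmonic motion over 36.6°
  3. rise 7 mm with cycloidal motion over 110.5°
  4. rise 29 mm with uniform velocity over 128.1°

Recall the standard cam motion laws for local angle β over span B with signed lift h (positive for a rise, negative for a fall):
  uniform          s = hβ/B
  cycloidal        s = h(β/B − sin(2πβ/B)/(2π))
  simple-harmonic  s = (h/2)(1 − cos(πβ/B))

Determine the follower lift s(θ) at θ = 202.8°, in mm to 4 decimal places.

seg 1 [0°–84.8°] cycloidal, h=22: full span → s += 22 → s = 22.0000
seg 2 [84.8°–121.4°] simple-harmonic, h=-8: full span → s += -8 → s = 14.0000
seg 3 [121.4°–231.9°] cycloidal, h=7: θ=202.8° here. β=81.4, B=110.5. 7·(0.7367 − sin(2π·0.7367)/(2π)) = 6.2667 → s = 20.2667

20.2667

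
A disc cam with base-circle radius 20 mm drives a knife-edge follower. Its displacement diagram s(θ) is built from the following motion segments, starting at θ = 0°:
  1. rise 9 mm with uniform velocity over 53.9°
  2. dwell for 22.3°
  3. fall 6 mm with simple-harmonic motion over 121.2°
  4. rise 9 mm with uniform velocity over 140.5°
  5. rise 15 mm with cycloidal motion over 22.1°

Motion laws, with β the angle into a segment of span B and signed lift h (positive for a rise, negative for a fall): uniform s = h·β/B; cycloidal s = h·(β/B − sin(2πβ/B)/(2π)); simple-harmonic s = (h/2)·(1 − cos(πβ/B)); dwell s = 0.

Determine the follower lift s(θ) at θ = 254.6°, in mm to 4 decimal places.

seg 1 [0°–53.9°] uniform, h=9: full span → s += 9 → s = 9.0000
seg 2 [53.9°–76.2°] dwell: s stays 9.0000
seg 3 [76.2°–197.4°] simple-harmonic, h=-6: full span → s += -6 → s = 3.0000
seg 4 [197.4°–337.9°] uniform, h=9: θ=254.6° here. β=57.2, B=140.5. 9·57.2/140.5 = 3.6641 → s = 6.6641

6.6641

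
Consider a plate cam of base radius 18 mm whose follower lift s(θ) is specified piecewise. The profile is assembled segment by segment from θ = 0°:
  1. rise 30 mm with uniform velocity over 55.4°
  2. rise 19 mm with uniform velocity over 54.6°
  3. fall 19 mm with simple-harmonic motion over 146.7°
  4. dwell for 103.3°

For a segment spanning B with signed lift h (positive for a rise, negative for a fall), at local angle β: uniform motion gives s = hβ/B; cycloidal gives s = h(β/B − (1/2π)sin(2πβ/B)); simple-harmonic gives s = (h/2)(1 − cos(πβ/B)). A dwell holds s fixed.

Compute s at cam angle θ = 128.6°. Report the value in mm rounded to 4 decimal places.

seg 1 [0°–55.4°] uniform, h=30: full span → s += 30 → s = 30.0000
seg 2 [55.4°–110°] uniform, h=19: full span → s += 19 → s = 49.0000
seg 3 [110°–256.7°] simple-harmonic, h=-19: θ=128.6° here. β=18.6, B=146.7. -19/2·(1 − cos(π·0.1268)) = -0.7437 → s = 48.2563

48.2563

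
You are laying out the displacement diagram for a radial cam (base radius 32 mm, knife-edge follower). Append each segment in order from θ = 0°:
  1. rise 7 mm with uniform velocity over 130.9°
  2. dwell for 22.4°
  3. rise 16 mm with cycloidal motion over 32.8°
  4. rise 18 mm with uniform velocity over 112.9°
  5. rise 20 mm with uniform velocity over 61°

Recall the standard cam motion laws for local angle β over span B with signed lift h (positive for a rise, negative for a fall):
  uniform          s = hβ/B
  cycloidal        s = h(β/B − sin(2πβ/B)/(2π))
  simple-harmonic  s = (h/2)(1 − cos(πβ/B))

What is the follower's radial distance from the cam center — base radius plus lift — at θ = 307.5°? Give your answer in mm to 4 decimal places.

seg 1 [0°–130.9°] uniform, h=7: full span → s += 7 → s = 7.0000
seg 2 [130.9°–153.3°] dwell: s stays 7.0000
seg 3 [153.3°–186.1°] cycloidal, h=16: full span → s += 16 → s = 23.0000
seg 4 [186.1°–299°] uniform, h=18: full span → s += 18 → s = 41.0000
seg 5 [299°–360°] uniform, h=20: θ=307.5° here. β=8.5, B=61. 20·8.5/61 = 2.7869 → s = 43.7869
radial distance = base radius + s = 32 + 43.7869 = 75.7869

75.7869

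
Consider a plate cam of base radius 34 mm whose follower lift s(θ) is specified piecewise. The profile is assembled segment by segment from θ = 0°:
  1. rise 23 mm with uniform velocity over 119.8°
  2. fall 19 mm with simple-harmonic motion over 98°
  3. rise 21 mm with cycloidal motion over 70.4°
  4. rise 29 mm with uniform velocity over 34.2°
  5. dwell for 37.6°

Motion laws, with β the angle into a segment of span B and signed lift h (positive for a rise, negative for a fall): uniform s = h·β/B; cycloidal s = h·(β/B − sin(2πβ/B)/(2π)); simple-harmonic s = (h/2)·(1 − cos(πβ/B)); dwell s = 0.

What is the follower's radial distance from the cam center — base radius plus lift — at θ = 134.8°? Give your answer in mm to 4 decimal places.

seg 1 [0°–119.8°] uniform, h=23: full span → s += 23 → s = 23.0000
seg 2 [119.8°–217.8°] simple-harmonic, h=-19: θ=134.8° here. β=15, B=98. -19/2·(1 − cos(π·0.1531)) = -1.0773 → s = 21.9227
radial distance = base radius + s = 34 + 21.9227 = 55.9227

55.9227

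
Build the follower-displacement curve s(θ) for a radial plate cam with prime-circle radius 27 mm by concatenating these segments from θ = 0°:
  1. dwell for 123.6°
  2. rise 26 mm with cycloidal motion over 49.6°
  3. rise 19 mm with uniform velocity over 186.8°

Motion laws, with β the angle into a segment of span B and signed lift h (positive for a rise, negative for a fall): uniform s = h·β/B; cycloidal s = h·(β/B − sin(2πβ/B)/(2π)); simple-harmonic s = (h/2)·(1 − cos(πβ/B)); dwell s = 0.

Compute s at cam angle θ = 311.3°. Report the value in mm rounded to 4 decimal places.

seg 1 [0°–123.6°] dwell: s stays 0.0000
seg 2 [123.6°–173.2°] cycloidal, h=26: full span → s += 26 → s = 26.0000
seg 3 [173.2°–360°] uniform, h=19: θ=311.3° here. β=138.1, B=186.8. 19·138.1/186.8 = 14.0466 → s = 40.0466

40.0466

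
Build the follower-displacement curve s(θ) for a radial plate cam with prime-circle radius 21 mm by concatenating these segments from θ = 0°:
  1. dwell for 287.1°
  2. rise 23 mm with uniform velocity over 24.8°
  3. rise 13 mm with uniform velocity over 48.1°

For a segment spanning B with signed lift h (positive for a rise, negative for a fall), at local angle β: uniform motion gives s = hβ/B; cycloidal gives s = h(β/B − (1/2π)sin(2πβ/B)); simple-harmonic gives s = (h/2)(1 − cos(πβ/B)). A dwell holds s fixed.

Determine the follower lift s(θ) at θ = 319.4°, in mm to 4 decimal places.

seg 1 [0°–287.1°] dwell: s stays 0.0000
seg 2 [287.1°–311.9°] uniform, h=23: full span → s += 23 → s = 23.0000
seg 3 [311.9°–360°] uniform, h=13: θ=319.4° here. β=7.5, B=48.1. 13·7.5/48.1 = 2.0270 → s = 25.0270

25.0270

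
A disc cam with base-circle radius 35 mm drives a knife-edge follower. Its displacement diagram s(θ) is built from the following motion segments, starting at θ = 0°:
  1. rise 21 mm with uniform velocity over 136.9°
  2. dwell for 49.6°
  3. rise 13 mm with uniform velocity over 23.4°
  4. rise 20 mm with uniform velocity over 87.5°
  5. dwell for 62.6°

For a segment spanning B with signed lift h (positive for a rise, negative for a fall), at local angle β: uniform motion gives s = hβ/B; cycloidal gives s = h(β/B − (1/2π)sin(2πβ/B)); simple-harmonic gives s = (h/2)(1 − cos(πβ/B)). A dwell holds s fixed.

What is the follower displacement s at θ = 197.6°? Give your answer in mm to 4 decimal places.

seg 1 [0°–136.9°] uniform, h=21: full span → s += 21 → s = 21.0000
seg 2 [136.9°–186.5°] dwell: s stays 21.0000
seg 3 [186.5°–209.9°] uniform, h=13: θ=197.6° here. β=11.1, B=23.4. 13·11.1/23.4 = 6.1667 → s = 27.1667

27.1667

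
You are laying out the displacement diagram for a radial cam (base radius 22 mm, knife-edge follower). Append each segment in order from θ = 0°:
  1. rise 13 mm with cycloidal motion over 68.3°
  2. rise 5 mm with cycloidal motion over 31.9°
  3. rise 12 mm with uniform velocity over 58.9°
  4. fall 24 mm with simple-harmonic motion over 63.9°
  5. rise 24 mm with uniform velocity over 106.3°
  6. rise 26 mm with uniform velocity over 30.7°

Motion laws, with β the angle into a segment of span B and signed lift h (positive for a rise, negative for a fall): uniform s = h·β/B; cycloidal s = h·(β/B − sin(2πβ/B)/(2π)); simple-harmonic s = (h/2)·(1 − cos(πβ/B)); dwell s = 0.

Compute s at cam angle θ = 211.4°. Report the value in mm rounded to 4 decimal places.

seg 1 [0°–68.3°] cycloidal, h=13: full span → s += 13 → s = 13.0000
seg 2 [68.3°–100.2°] cycloidal, h=5: full span → s += 5 → s = 18.0000
seg 3 [100.2°–159.1°] uniform, h=12: full span → s += 12 → s = 30.0000
seg 4 [159.1°–223°] simple-harmonic, h=-24: θ=211.4° here. β=52.3, B=63.9. -24/2·(1 − cos(π·0.8185)) = -22.1008 → s = 7.8992

7.8992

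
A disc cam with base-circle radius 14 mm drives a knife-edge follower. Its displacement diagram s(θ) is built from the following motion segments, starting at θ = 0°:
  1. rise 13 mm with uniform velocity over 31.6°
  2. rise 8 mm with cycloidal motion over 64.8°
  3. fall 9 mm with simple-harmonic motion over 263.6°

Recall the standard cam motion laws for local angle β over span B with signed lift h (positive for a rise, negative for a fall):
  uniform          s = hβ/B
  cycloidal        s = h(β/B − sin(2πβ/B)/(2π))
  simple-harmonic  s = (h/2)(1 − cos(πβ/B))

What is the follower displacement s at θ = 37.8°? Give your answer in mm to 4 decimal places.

seg 1 [0°–31.6°] uniform, h=13: full span → s += 13 → s = 13.0000
seg 2 [31.6°–96.4°] cycloidal, h=8: θ=37.8° here. β=6.2, B=64.8. 8·(0.0957 − sin(2π·0.0957)/(2π)) = 0.0453 → s = 13.0453

13.0453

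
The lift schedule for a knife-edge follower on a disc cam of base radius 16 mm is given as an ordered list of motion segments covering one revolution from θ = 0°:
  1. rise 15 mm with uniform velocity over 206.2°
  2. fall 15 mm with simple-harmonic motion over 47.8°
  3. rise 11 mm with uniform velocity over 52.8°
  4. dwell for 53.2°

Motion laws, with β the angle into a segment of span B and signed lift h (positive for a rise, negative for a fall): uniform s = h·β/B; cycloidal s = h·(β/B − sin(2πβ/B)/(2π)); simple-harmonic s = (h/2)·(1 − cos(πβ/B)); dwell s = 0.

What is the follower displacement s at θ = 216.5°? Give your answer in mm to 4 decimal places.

seg 1 [0°–206.2°] uniform, h=15: full span → s += 15 → s = 15.0000
seg 2 [206.2°–254°] simple-harmonic, h=-15: θ=216.5° here. β=10.3, B=47.8. -15/2·(1 − cos(π·0.2155)) = -1.6539 → s = 13.3461

13.3461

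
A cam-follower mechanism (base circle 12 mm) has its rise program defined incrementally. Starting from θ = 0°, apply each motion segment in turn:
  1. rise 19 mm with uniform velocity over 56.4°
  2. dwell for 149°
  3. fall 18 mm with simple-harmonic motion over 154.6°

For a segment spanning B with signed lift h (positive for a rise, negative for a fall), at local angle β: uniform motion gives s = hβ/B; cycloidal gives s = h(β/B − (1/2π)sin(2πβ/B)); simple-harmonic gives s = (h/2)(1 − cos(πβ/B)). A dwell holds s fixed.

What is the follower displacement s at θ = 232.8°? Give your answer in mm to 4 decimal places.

seg 1 [0°–56.4°] uniform, h=19: full span → s += 19 → s = 19.0000
seg 2 [56.4°–205.4°] dwell: s stays 19.0000
seg 3 [205.4°–360°] simple-harmonic, h=-18: θ=232.8° here. β=27.4, B=154.6. -18/2·(1 − cos(π·0.1772)) = -1.3594 → s = 17.6406

17.6406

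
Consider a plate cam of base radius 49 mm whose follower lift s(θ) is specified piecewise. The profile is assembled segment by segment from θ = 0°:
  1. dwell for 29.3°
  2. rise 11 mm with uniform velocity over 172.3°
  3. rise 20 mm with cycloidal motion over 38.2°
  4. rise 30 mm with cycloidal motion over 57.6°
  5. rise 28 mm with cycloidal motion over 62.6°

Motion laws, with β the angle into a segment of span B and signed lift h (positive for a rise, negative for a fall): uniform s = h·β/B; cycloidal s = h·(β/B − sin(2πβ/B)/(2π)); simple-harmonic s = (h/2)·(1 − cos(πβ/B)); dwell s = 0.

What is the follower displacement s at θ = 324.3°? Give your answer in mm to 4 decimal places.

seg 1 [0°–29.3°] dwell: s stays 0.0000
seg 2 [29.3°–201.6°] uniform, h=11: full span → s += 11 → s = 11.0000
seg 3 [201.6°–239.8°] cycloidal, h=20: full span → s += 20 → s = 31.0000
seg 4 [239.8°–297.4°] cycloidal, h=30: full span → s += 30 → s = 61.0000
seg 5 [297.4°–360°] cycloidal, h=28: θ=324.3° here. β=26.9, B=62.6. 28·(0.4297 − sin(2π·0.4297)/(2π)) = 10.1273 → s = 71.1273

71.1273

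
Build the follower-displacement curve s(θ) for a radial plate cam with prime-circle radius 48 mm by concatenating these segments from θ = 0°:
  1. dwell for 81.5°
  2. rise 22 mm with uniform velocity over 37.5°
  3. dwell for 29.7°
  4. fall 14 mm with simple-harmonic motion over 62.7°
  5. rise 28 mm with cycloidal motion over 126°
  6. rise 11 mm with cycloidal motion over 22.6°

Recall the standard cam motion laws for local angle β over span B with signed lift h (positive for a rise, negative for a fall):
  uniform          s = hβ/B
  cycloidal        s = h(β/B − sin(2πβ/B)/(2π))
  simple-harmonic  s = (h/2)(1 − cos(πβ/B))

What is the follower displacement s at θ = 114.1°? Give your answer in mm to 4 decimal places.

seg 1 [0°–81.5°] dwell: s stays 0.0000
seg 2 [81.5°–119°] uniform, h=22: θ=114.1° here. β=32.6, B=37.5. 22·32.6/37.5 = 19.1253 → s = 19.1253

19.1253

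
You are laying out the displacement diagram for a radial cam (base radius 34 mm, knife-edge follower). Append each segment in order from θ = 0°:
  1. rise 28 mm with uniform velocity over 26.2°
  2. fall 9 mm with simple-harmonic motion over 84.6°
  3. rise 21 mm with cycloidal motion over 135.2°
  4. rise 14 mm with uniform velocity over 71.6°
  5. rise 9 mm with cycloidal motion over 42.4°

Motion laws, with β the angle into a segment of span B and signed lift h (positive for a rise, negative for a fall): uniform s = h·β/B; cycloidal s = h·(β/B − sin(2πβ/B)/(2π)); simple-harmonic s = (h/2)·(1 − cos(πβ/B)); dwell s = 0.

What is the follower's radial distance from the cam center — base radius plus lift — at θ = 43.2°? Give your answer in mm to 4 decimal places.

seg 1 [0°–26.2°] uniform, h=28: full span → s += 28 → s = 28.0000
seg 2 [26.2°–110.8°] simple-harmonic, h=-9: θ=43.2° here. β=17, B=84.6. -9/2·(1 − cos(π·0.2009)) = -0.8673 → s = 27.1327
radial distance = base radius + s = 34 + 27.1327 = 61.1327

61.1327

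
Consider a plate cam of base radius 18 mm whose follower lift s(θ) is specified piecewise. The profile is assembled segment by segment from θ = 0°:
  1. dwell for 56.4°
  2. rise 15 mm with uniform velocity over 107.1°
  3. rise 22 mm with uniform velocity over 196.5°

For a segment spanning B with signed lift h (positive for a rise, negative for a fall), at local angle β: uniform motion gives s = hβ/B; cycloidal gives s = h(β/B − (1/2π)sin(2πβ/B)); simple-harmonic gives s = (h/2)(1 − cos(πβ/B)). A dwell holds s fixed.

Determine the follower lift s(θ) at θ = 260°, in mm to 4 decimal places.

seg 1 [0°–56.4°] dwell: s stays 0.0000
seg 2 [56.4°–163.5°] uniform, h=15: full span → s += 15 → s = 15.0000
seg 3 [163.5°–360°] uniform, h=22: θ=260° here. β=96.5, B=196.5. 22·96.5/196.5 = 10.8041 → s = 25.8041

25.8041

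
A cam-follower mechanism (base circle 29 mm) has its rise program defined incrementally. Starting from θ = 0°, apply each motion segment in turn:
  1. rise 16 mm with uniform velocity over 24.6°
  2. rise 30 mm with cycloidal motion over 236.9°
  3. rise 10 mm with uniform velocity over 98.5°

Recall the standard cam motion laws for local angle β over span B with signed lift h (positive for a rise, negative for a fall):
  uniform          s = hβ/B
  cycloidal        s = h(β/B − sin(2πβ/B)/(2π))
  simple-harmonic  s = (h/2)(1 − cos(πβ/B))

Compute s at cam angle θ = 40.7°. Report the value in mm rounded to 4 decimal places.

seg 1 [0°–24.6°] uniform, h=16: full span → s += 16 → s = 16.0000
seg 2 [24.6°–261.5°] cycloidal, h=30: θ=40.7° here. β=16.1, B=236.9. 30·(0.0680 − sin(2π·0.0680)/(2π)) = 0.0614 → s = 16.0614

16.0614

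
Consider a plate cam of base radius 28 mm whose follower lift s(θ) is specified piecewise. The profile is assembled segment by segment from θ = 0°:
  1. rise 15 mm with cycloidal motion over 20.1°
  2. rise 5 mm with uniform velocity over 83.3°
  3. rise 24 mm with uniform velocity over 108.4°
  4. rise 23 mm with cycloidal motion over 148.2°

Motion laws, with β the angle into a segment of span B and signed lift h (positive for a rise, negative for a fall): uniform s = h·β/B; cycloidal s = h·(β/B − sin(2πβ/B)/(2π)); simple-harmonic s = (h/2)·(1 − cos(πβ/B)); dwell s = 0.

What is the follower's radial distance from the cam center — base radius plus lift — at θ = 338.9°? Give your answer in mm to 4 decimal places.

seg 1 [0°–20.1°] cycloidal, h=15: full span → s += 15 → s = 15.0000
seg 2 [20.1°–103.4°] uniform, h=5: full span → s += 5 → s = 20.0000
seg 3 [103.4°–211.8°] uniform, h=24: full span → s += 24 → s = 44.0000
seg 4 [211.8°–360°] cycloidal, h=23: θ=338.9° here. β=127.1, B=148.2. 23·(0.8576 − sin(2π·0.8576)/(2π)) = 22.5804 → s = 66.5804
radial distance = base radius + s = 28 + 66.5804 = 94.5804

94.5804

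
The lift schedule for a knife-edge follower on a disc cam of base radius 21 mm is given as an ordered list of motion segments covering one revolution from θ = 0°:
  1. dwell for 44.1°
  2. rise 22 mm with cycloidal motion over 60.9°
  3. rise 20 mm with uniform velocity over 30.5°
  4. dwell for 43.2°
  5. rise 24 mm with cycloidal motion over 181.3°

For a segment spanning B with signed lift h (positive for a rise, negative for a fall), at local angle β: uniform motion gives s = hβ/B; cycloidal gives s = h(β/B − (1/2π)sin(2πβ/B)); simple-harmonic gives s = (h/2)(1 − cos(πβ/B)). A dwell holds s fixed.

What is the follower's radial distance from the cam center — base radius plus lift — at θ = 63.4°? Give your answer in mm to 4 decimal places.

seg 1 [0°–44.1°] dwell: s stays 0.0000
seg 2 [44.1°–105°] cycloidal, h=22: θ=63.4° here. β=19.3, B=60.9. 22·(0.3169 − sin(2π·0.3169)/(2π)) = 3.7756 → s = 3.7756
radial distance = base radius + s = 21 + 3.7756 = 24.7756

24.7756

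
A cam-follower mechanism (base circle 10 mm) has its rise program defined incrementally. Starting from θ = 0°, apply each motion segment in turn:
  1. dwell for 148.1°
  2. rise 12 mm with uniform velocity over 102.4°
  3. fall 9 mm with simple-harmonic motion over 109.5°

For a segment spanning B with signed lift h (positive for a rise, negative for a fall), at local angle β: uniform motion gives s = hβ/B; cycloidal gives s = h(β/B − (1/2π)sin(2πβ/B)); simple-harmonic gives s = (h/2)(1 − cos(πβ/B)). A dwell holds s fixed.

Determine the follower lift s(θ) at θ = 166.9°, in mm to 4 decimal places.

seg 1 [0°–148.1°] dwell: s stays 0.0000
seg 2 [148.1°–250.5°] uniform, h=12: θ=166.9° here. β=18.8, B=102.4. 12·18.8/102.4 = 2.2031 → s = 2.2031

2.2031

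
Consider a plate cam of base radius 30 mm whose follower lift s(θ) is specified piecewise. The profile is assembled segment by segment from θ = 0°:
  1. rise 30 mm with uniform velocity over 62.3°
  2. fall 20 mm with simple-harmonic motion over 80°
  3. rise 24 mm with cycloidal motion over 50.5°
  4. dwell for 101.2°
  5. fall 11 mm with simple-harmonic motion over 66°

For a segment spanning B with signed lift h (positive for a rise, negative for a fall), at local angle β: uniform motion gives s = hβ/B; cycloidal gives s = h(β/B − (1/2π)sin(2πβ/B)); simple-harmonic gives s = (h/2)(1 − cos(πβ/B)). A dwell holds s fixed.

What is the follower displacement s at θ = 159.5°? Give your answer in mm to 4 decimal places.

seg 1 [0°–62.3°] uniform, h=30: full span → s += 30 → s = 30.0000
seg 2 [62.3°–142.3°] simple-harmonic, h=-20: full span → s += -20 → s = 10.0000
seg 3 [142.3°–192.8°] cycloidal, h=24: θ=159.5° here. β=17.2, B=50.5. 24·(0.3406 − sin(2π·0.3406)/(2π)) = 4.9568 → s = 14.9568

14.9568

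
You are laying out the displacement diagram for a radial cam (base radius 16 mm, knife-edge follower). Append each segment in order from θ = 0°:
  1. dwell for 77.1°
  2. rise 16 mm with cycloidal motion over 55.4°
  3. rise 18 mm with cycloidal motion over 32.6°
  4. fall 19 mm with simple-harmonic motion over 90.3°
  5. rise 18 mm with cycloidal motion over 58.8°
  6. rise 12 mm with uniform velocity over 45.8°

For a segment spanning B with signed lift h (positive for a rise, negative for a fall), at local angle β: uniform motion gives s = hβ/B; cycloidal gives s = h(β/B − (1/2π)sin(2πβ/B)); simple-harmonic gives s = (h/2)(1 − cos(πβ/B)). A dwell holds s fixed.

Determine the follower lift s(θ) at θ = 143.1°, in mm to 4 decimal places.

seg 1 [0°–77.1°] dwell: s stays 0.0000
seg 2 [77.1°–132.5°] cycloidal, h=16: full span → s += 16 → s = 16.0000
seg 3 [132.5°–165.1°] cycloidal, h=18: θ=143.1° here. β=10.6, B=32.6. 18·(0.3252 − sin(2π·0.3252)/(2π)) = 3.3015 → s = 19.3015

19.3015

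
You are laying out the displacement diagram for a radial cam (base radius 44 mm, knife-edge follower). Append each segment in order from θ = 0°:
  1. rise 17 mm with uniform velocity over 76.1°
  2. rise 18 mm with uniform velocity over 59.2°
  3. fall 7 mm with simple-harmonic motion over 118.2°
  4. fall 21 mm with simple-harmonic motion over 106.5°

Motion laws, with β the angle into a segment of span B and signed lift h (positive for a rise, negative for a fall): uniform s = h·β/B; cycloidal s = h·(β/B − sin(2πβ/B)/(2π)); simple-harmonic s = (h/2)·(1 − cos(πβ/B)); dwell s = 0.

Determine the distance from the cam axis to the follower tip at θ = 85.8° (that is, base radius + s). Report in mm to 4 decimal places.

seg 1 [0°–76.1°] uniform, h=17: full span → s += 17 → s = 17.0000
seg 2 [76.1°–135.3°] uniform, h=18: θ=85.8° here. β=9.7, B=59.2. 18·9.7/59.2 = 2.9493 → s = 19.9493
radial distance = base radius + s = 44 + 19.9493 = 63.9493

63.9493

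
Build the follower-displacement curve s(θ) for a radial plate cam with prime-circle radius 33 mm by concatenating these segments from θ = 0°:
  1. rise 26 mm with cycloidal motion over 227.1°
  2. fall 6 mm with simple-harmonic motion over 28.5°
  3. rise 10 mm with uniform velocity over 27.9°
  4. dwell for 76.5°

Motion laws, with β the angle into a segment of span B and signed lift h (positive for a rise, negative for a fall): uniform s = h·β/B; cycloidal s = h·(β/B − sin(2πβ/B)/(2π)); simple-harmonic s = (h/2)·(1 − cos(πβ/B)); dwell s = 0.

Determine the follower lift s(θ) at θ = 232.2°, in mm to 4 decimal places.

seg 1 [0°–227.1°] cycloidal, h=26: full span → s += 26 → s = 26.0000
seg 2 [227.1°–255.6°] simple-harmonic, h=-6: θ=232.2° here. β=5.1, B=28.5. -6/2·(1 − cos(π·0.1789)) = -0.4617 → s = 25.5383

25.5383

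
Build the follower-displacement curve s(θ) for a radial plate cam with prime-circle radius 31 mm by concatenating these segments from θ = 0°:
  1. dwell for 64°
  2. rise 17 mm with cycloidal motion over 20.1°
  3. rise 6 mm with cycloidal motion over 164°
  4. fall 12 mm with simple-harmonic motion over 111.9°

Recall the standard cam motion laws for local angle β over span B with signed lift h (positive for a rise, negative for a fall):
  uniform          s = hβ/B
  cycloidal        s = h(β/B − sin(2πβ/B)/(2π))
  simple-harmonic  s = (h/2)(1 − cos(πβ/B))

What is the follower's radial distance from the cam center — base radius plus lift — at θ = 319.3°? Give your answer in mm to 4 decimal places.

seg 1 [0°–64°] dwell: s stays 0.0000
seg 2 [64°–84.1°] cycloidal, h=17: full span → s += 17 → s = 17.0000
seg 3 [84.1°–248.1°] cycloidal, h=6: full span → s += 6 → s = 23.0000
seg 4 [248.1°–360°] simple-harmonic, h=-12: θ=319.3° here. β=71.2, B=111.9. -12/2·(1 − cos(π·0.6363)) = -8.4911 → s = 14.5089
radial distance = base radius + s = 31 + 14.5089 = 45.5089

45.5089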